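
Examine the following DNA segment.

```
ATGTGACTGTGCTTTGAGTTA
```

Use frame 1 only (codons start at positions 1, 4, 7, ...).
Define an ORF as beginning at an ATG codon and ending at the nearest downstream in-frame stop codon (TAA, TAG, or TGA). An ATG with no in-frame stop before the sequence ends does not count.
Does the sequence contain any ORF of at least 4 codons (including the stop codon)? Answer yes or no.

Frame 1: ATG TGA CTG TGC TTT GAG TTA — ATG at 1, stop TGA at 4 → 6 nt.
Largest ORF found is 2 codons < 4, so no.

no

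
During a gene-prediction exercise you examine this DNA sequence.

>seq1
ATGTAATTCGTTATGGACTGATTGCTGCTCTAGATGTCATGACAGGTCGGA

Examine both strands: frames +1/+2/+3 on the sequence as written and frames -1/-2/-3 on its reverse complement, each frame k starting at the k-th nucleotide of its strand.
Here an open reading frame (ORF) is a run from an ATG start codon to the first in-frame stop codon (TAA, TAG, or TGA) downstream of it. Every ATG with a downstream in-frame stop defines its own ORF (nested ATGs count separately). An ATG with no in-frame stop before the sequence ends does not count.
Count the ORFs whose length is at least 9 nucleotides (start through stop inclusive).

Reverse complement (5'→3'): TCCGACCTGTCATGACATCTAGAGCAGCAATCAGTCCATAACGAATTACAT
Frame +1: ATG TAA TTC GTT ATG GAC TGA TTG CTG CTC TAG ATG TCA TGA CAG GTC GGA — ATG at 1, stop TAA at 4 → 6 nt; ATG at 13, stop TGA at 19 → 9 nt; ATG at 34, stop TGA at 40 → 9 nt.
Frame +2: TGT AAT TCG TTA TGG ACT GAT TGC TGC TCT AGA TGT CAT GAC AGG TCG — no ATG→stop ORF.
Frame +3: GTA ATT CGT TAT GGA CTG ATT GCT GCT CTA GAT GTC ATG ACA GGT CGG — no ATG→stop ORF.
Frame -1: TCC GAC CTG TCA TGA CAT CTA GAG CAG CAA TCA GTC CAT AAC GAA TTA CAT — no ATG→stop ORF.
Frame -2: CCG ACC TGT CAT GAC ATC TAG AGC AGC AAT CAG TCC ATA ACG AAT TAC — no ATG→stop ORF.
Frame -3: CGA CCT GTC ATG ACA TCT AGA GCA GCA ATC AGT CCA TAA CGA ATT ACA — ATG at 12, stop TAA at 39 → 30 nt.
ORFs ≥ 9 nucleotides: frame +1 13–21 (9 nucleotides), frame +1 34–42 (9 nucleotides), frame -3 12–41 (30 nucleotides). Count = 3.

3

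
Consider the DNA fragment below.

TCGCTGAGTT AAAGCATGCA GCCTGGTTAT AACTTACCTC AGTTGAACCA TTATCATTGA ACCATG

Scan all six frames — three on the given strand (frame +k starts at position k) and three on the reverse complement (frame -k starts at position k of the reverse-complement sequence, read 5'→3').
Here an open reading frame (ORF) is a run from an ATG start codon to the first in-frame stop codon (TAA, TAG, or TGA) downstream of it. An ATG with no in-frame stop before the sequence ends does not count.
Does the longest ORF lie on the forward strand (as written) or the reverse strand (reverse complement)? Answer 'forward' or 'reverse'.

Reverse complement (5'→3'): CATGGTTCAATGATAATGGTTCAACTGAGGTAAGTTATAACCAGGCTGCATGCTTTAACTCAGCGA
Frame +1: TCG CTG AGT TAA AGC ATG CAG CCT GGT TAT AAC TTA CCT CAG TTG AAC CAT TAT CAT TGA ACC ATG — ATG at 16, stop TGA at 58 → 45 nt.
Frame +2: CGC TGA GTT AAA GCA TGC AGC CTG GTT ATA ACT TAC CTC AGT TGA ACC ATT ATC ATT GAA CCA — no ATG→stop ORF.
Frame +3: GCT GAG TTA AAG CAT GCA GCC TGG TTA TAA CTT ACC TCA GTT GAA CCA TTA TCA TTG AAC CAT — no ATG→stop ORF.
Frame -1: CAT GGT TCA ATG ATA ATG GTT CAA CTG AGG TAA GTT ATA ACC AGG CTG CAT GCT TTA ACT CAG CGA — ATG at 10, stop TAA at 31 → 24 nt; ATG at 16, stop TAA at 31 → 18 nt.
Frame -2: ATG GTT CAA TGA TAA TGG TTC AAC TGA GGT AAG TTA TAA CCA GGC TGC ATG CTT TAA CTC AGC — ATG at 2, stop TGA at 11 → 12 nt; ATG at 50, stop TAA at 56 → 9 nt.
Frame -3: TGG TTC AAT GAT AAT GGT TCA ACT GAG GTA AGT TAT AAC CAG GCT GCA TGC TTT AAC TCA GCG — no ATG→stop ORF.
Forward-strand max 45 nt; reverse-strand max 24 nt. The forward strand has the longer ORF.

forward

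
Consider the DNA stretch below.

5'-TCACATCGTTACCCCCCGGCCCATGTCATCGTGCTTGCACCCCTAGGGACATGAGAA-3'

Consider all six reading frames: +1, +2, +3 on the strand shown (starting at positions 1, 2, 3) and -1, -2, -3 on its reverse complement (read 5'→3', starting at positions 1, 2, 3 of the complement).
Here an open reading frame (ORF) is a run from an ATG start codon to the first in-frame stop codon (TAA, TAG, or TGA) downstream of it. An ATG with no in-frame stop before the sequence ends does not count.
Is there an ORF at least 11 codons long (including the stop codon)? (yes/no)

Reverse complement (5'→3'): TTCTCATGTCCCTAGGGGTGCAAGCACGATGACATGGGCCGGGGGGTAACGATGTGA
Frame +1: TCA CAT CGT TAC CCC CCG GCC CAT GTC ATC GTG CTT GCA CCC CTA GGG ACA TGA GAA — no ATG→stop ORF.
Frame +2: CAC ATC GTT ACC CCC CGG CCC ATG TCA TCG TGC TTG CAC CCC TAG GGA CAT GAG — ATG at 23, stop TAG at 44 → 24 nt.
Frame +3: ACA TCG TTA CCC CCC GGC CCA TGT CAT CGT GCT TGC ACC CCT AGG GAC ATG AGA — no ATG→stop ORF.
Frame -1: TTC TCA TGT CCC TAG GGG TGC AAG CAC GAT GAC ATG GGC CGG GGG GTA ACG ATG TGA — ATG at 34, stop TGA at 55 → 24 nt; ATG at 52, stop TGA at 55 → 6 nt.
Frame -2: TCT CAT GTC CCT AGG GGT GCA AGC ACG ATG ACA TGG GCC GGG GGG TAA CGA TGT — ATG at 29, stop TAA at 47 → 21 nt.
Frame -3: CTC ATG TCC CTA GGG GTG CAA GCA CGA TGA CAT GGG CCG GGG GGT AAC GAT GTG — ATG at 6, stop TGA at 30 → 27 nt.
Largest ORF found is 9 codons < 11, so no.

no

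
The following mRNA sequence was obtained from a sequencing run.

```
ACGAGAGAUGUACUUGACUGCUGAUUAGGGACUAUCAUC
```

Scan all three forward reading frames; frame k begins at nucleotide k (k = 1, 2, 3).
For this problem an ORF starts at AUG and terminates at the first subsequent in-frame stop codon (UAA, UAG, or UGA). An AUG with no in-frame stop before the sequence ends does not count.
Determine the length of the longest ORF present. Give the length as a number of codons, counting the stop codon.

7

Frame 1: ACG AGA GAU GUA CUU GAC UGC UGA UUA GGG ACU AUC AUC — no AUG→stop ORF.
Frame 2: CGA GAG AUG UAC UUG ACU GCU GAU UAG GGA CUA UCA — AUG at 8, stop UAG at 26 → 21 nt.
Frame 3: GAG AGA UGU ACU UGA CUG CUG AUU AGG GAC UAU CAU — no AUG→stop ORF.
Longest: frame 2, positions 8–28, 21 nt = 7 codons = 6 aa. → 7 codons.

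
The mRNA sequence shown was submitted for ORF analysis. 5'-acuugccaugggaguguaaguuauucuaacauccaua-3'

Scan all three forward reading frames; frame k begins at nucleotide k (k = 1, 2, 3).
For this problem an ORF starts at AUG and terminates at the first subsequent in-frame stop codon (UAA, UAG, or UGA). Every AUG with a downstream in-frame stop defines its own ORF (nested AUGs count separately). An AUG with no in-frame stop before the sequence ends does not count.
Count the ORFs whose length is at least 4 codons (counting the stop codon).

1

Frame 1: ACU UGC CAU GGG AGU GUA AGU UAU UCU AAC AUC CAU — no AUG→stop ORF.
Frame 2: CUU GCC AUG GGA GUG UAA GUU AUU CUA ACA UCC AUA — AUG at 8, stop UAA at 17 → 12 nt.
Frame 3: UUG CCA UGG GAG UGU AAG UUA UUC UAA CAU CCA — no AUG→stop ORF.
ORFs ≥ 4 codons: frame 2 8–19 (4 codons). Count = 1.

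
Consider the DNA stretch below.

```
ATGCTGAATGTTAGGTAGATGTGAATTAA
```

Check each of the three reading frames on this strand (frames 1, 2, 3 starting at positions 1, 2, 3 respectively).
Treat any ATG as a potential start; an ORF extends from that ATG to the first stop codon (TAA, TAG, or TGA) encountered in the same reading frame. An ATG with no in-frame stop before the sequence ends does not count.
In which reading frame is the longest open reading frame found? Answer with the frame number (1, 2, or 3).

Frame 1: ATG CTG AAT GTT AGG TAG ATG TGA ATT — ATG at 1, stop TAG at 16 → 18 nt; ATG at 19, stop TGA at 22 → 6 nt.
Frame 2: TGC TGA ATG TTA GGT AGA TGT GAA TTA — no ATG→stop ORF.
Frame 3: GCT GAA TGT TAG GTA GAT GTG AAT TAA — no ATG→stop ORF.
Longest ORF is 18 nt in frame 1 (positions 1–18).

1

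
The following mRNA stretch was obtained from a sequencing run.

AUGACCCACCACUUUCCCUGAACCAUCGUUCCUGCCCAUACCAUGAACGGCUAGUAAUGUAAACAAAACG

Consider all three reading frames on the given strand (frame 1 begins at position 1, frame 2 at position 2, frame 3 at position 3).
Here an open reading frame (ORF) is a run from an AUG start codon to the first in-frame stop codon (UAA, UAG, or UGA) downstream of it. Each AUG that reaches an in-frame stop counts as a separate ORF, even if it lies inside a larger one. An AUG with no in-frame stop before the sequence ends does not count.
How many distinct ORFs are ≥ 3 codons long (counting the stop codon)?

2

Frame 1: AUG ACC CAC CAC UUU CCC UGA ACC AUC GUU CCU GCC CAU ACC AUG AAC GGC UAG UAA UGU AAA CAA AAC — AUG at 1, stop UGA at 19 → 21 nt; AUG at 43, stop UAG at 52 → 12 nt.
Frame 2: UGA CCC ACC ACU UUC CCU GAA CCA UCG UUC CUG CCC AUA CCA UGA ACG GCU AGU AAU GUA AAC AAA ACG — no AUG→stop ORF.
Frame 3: GAC CCA CCA CUU UCC CUG AAC CAU CGU UCC UGC CCA UAC CAU GAA CGG CUA GUA AUG UAA ACA AAA — AUG at 57, stop UAA at 60 → 6 nt.
ORFs ≥ 3 codons: frame 1 1–21 (7 codons), frame 1 43–54 (4 codons). Count = 2.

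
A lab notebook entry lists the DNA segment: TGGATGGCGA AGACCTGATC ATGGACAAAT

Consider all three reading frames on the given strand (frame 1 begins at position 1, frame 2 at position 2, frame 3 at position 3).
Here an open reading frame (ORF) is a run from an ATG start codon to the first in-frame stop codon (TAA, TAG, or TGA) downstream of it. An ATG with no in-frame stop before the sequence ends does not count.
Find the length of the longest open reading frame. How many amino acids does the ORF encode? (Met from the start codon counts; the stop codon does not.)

Frame 1: TGG ATG GCG AAG ACC TGA TCA TGG ACA AAT — ATG at 4, stop TGA at 16 → 15 nt.
Frame 2: GGA TGG CGA AGA CCT GAT CAT GGA CAA — no ATG→stop ORF.
Frame 3: GAT GGC GAA GAC CTG ATC ATG GAC AAA — no ATG→stop ORF.
Longest: frame 1, positions 4–18, 15 nt = 5 codons = 4 aa. → 4 amino acids.

4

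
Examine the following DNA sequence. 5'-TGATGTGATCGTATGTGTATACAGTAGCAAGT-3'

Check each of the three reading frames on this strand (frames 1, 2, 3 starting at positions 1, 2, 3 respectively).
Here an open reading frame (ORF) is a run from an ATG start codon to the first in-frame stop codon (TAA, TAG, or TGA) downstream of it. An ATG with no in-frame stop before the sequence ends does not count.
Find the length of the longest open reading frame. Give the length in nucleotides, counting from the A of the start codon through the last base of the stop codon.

15

Frame 1: TGA TGT GAT CGT ATG TGT ATA CAG TAG CAA — ATG at 13, stop TAG at 25 → 15 nt.
Frame 2: GAT GTG ATC GTA TGT GTA TAC AGT AGC AAG — no ATG→stop ORF.
Frame 3: ATG TGA TCG TAT GTG TAT ACA GTA GCA AGT — ATG at 3, stop TGA at 6 → 6 nt.
Longest: frame 1, positions 13–27, 15 nt = 5 codons = 4 aa. → 15 nucleotides.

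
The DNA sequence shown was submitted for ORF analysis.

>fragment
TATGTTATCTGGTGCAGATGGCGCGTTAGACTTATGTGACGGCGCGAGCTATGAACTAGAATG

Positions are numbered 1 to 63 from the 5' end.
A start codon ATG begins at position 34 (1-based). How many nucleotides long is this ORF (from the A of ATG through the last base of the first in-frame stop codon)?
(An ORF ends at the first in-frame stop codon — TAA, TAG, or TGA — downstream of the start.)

Codons from position 34: ATG (34–36), TGA (37–39).
TGA is the first in-frame stop; ORF spans 34–39, 6 nucleotides.

6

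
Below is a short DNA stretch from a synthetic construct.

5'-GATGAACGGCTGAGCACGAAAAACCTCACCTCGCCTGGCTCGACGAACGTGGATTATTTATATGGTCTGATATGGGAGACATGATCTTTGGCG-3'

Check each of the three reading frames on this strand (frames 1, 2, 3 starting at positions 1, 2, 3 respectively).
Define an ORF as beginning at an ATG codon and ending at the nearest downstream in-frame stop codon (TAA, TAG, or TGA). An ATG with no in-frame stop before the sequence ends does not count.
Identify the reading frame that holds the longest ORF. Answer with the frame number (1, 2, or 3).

Frame 1: GAT GAA CGG CTG AGC ACG AAA AAC CTC ACC TCG CCT GGC TCG ACG AAC GTG GAT TAT TTA TAT GGT CTG ATA TGG GAG ACA TGA TCT TTG GCG — no ATG→stop ORF.
Frame 2: ATG AAC GGC TGA GCA CGA AAA ACC TCA CCT CGC CTG GCT CGA CGA ACG TGG ATT ATT TAT ATG GTC TGA TAT GGG AGA CAT GAT CTT TGG — ATG at 2, stop TGA at 11 → 12 nt; ATG at 62, stop TGA at 68 → 9 nt.
Frame 3: TGA ACG GCT GAG CAC GAA AAA CCT CAC CTC GCC TGG CTC GAC GAA CGT GGA TTA TTT ATA TGG TCT GAT ATG GGA GAC ATG ATC TTT GGC — no ATG→stop ORF.
Longest ORF is 12 nt in frame 2 (positions 2–13).

2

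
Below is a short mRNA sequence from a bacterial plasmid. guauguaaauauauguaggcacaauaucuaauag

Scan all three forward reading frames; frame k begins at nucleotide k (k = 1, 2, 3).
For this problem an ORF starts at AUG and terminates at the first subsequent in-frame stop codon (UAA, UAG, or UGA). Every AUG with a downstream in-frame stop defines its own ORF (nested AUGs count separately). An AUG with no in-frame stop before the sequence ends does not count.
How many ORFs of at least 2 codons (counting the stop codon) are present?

Frame 1: GUA UGU AAA UAU AUG UAG GCA CAA UAU CUA AUA — AUG at 13, stop UAG at 16 → 6 nt.
Frame 2: UAU GUA AAU AUA UGU AGG CAC AAU AUC UAA UAG — no AUG→stop ORF.
Frame 3: AUG UAA AUA UAU GUA GGC ACA AUA UCU AAU — AUG at 3, stop UAA at 6 → 6 nt.
ORFs ≥ 2 codons: frame 1 13–18 (2 codons), frame 3 3–8 (2 codons). Count = 2.

2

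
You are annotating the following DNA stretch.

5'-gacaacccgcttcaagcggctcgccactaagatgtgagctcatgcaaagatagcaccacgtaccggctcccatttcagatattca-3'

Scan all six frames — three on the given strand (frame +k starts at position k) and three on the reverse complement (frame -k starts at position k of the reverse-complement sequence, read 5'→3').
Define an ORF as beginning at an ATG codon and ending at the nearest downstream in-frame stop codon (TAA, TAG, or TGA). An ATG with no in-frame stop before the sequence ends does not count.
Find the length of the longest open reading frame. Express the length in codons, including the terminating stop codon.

Reverse complement (5'→3'): TGAATATCTGAAATGGGAGCCGGTACGTGGTGCTATCTTTGCATGAGCTCACATCTTAGTGGCGAGCCGCTTGAAGCGGGTTGTC
Frame +1: GAC AAC CCG CTT CAA GCG GCT CGC CAC TAA GAT GTG AGC TCA TGC AAA GAT AGC ACC ACG TAC CGG CTC CCA TTT CAG ATA TTC — no ATG→stop ORF.
Frame +2: ACA ACC CGC TTC AAG CGG CTC GCC ACT AAG ATG TGA GCT CAT GCA AAG ATA GCA CCA CGT ACC GGC TCC CAT TTC AGA TAT TCA — ATG at 32, stop TGA at 35 → 6 nt.
Frame +3: CAA CCC GCT TCA AGC GGC TCG CCA CTA AGA TGT GAG CTC ATG CAA AGA TAG CAC CAC GTA CCG GCT CCC ATT TCA GAT ATT — ATG at 42, stop TAG at 51 → 12 nt.
Frame -1: TGA ATA TCT GAA ATG GGA GCC GGT ACG TGG TGC TAT CTT TGC ATG AGC TCA CAT CTT AGT GGC GAG CCG CTT GAA GCG GGT TGT — no ATG→stop ORF.
Frame -2: GAA TAT CTG AAA TGG GAG CCG GTA CGT GGT GCT ATC TTT GCA TGA GCT CAC ATC TTA GTG GCG AGC CGC TTG AAG CGG GTT GTC — no ATG→stop ORF.
Frame -3: AAT ATC TGA AAT GGG AGC CGG TAC GTG GTG CTA TCT TTG CAT GAG CTC ACA TCT TAG TGG CGA GCC GCT TGA AGC GGG TTG — no ATG→stop ORF.
Longest: frame +3, positions 42–53, 12 nt = 4 codons = 3 aa. → 4 codons.

4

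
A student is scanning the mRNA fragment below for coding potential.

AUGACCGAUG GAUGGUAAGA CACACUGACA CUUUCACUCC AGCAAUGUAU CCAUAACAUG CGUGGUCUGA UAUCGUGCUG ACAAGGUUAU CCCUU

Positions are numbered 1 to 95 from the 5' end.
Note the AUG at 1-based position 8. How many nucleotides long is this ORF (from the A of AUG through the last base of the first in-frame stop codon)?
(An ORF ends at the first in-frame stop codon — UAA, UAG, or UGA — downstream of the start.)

Codons from position 8: AUG (8–10), GAU (11–13), GGU (14–16), AAG (17–19), ACA (20–22), CAC (23–25), UGA (26–28).
UGA is the first in-frame stop; ORF spans 8–28, 21 nucleotides.

21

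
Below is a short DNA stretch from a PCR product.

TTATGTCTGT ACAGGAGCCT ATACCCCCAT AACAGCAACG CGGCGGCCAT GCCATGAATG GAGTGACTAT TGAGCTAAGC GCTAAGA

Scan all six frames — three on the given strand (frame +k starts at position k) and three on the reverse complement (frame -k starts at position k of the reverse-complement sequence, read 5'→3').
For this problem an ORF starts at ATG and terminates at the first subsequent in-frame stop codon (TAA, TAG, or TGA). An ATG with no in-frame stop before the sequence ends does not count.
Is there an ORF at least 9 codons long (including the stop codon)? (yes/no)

yes

Reverse complement (5'→3'): TCTTAGCGCTTAGCTCAATAGTCACTCCATTCATGGCATGGCCGCCGCGTTGCTGTTATGGGGGTATAGGCTCCTGTACAGACATAA
Frame +1: TTA TGT CTG TAC AGG AGC CTA TAC CCC CAT AAC AGC AAC GCG GCG GCC ATG CCA TGA ATG GAG TGA CTA TTG AGC TAA GCG CTA AGA — ATG at 49, stop TGA at 55 → 9 nt; ATG at 58, stop TGA at 64 → 9 nt.
Frame +2: TAT GTC TGT ACA GGA GCC TAT ACC CCC ATA ACA GCA ACG CGG CGG CCA TGC CAT GAA TGG AGT GAC TAT TGA GCT AAG CGC TAA — no ATG→stop ORF.
Frame +3: ATG TCT GTA CAG GAG CCT ATA CCC CCA TAA CAG CAA CGC GGC GGC CAT GCC ATG AAT GGA GTG ACT ATT GAG CTA AGC GCT AAG — ATG at 3, stop TAA at 30 → 30 nt.
Frame -1: TCT TAG CGC TTA GCT CAA TAG TCA CTC CAT TCA TGG CAT GGC CGC CGC GTT GCT GTT ATG GGG GTA TAG GCT CCT GTA CAG ACA TAA — ATG at 58, stop TAG at 67 → 12 nt.
Frame -2: CTT AGC GCT TAG CTC AAT AGT CAC TCC ATT CAT GGC ATG GCC GCC GCG TTG CTG TTA TGG GGG TAT AGG CTC CTG TAC AGA CAT — no ATG→stop ORF.
Frame -3: TTA GCG CTT AGC TCA ATA GTC ACT CCA TTC ATG GCA TGG CCG CCG CGT TGC TGT TAT GGG GGT ATA GGC TCC TGT ACA GAC ATA — no ATG→stop ORF.
Frame +3 has an ORF of 10 codons (positions 3–32) ≥ 9, so yes.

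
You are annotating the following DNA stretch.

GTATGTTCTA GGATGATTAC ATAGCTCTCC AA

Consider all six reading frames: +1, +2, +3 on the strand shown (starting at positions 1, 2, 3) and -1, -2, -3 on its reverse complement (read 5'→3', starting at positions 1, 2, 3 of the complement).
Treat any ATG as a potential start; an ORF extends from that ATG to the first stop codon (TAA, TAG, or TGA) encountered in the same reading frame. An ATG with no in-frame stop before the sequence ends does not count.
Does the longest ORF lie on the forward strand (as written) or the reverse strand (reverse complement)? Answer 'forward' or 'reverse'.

forward

Reverse complement (5'→3'): TTGGAGAGCTATGTAATCATCCTAGAACATAC
Frame +1: GTA TGT TCT AGG ATG ATT ACA TAG CTC TCC — ATG at 13, stop TAG at 22 → 12 nt.
Frame +2: TAT GTT CTA GGA TGA TTA CAT AGC TCT CCA — no ATG→stop ORF.
Frame +3: ATG TTC TAG GAT GAT TAC ATA GCT CTC CAA — ATG at 3, stop TAG at 9 → 9 nt.
Frame -1: TTG GAG AGC TAT GTA ATC ATC CTA GAA CAT — no ATG→stop ORF.
Frame -2: TGG AGA GCT ATG TAA TCA TCC TAG AAC ATA — ATG at 11, stop TAA at 14 → 6 nt.
Frame -3: GGA GAG CTA TGT AAT CAT CCT AGA ACA TAC — no ATG→stop ORF.
Forward-strand max 12 nt; reverse-strand max 6 nt. The forward strand has the longer ORF.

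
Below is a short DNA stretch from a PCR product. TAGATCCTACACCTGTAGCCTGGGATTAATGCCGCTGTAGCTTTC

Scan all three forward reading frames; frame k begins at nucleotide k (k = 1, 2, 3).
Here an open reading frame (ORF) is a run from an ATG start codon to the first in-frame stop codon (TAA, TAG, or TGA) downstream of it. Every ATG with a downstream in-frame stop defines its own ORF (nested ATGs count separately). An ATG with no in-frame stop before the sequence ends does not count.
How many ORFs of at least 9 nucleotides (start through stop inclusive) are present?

Frame 1: TAG ATC CTA CAC CTG TAG CCT GGG ATT AAT GCC GCT GTA GCT TTC — no ATG→stop ORF.
Frame 2: AGA TCC TAC ACC TGT AGC CTG GGA TTA ATG CCG CTG TAG CTT — ATG at 29, stop TAG at 38 → 12 nt.
Frame 3: GAT CCT ACA CCT GTA GCC TGG GAT TAA TGC CGC TGT AGC TTT — no ATG→stop ORF.
ORFs ≥ 9 nucleotides: frame 2 29–40 (12 nucleotides). Count = 1.

1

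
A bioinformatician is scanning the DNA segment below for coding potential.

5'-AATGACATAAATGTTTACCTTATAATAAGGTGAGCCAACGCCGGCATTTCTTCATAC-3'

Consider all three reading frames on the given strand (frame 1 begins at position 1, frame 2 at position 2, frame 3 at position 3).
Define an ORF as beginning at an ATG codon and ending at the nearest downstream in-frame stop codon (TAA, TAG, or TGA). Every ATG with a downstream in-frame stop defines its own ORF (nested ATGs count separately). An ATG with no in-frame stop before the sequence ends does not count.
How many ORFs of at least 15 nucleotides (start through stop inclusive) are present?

1

Frame 1: AAT GAC ATA AAT GTT TAC CTT ATA ATA AGG TGA GCC AAC GCC GGC ATT TCT TCA TAC — no ATG→stop ORF.
Frame 2: ATG ACA TAA ATG TTT ACC TTA TAA TAA GGT GAG CCA ACG CCG GCA TTT CTT CAT — ATG at 2, stop TAA at 8 → 9 nt; ATG at 11, stop TAA at 23 → 15 nt.
Frame 3: TGA CAT AAA TGT TTA CCT TAT AAT AAG GTG AGC CAA CGC CGG CAT TTC TTC ATA — no ATG→stop ORF.
ORFs ≥ 15 nucleotides: frame 2 11–25 (15 nucleotides). Count = 1.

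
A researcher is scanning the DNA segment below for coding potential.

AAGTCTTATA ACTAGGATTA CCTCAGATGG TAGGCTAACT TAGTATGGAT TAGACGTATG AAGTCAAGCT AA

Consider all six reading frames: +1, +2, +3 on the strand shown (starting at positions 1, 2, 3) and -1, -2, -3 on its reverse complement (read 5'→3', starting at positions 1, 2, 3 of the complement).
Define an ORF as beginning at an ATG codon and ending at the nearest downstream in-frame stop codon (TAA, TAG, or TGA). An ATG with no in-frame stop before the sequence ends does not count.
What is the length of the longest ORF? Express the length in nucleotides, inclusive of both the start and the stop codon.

15

Reverse complement (5'→3'): TTAGCTTGACTTCATACGTCTAATCCATACTAAGTTAGCCTACCATCTGAGGTAATCCTAGTTATAAGACTT
Frame +1: AAG TCT TAT AAC TAG GAT TAC CTC AGA TGG TAG GCT AAC TTA GTA TGG ATT AGA CGT ATG AAG TCA AGC TAA — ATG at 58, stop TAA at 70 → 15 nt.
Frame +2: AGT CTT ATA ACT AGG ATT ACC TCA GAT GGT AGG CTA ACT TAG TAT GGA TTA GAC GTA TGA AGT CAA GCT — no ATG→stop ORF.
Frame +3: GTC TTA TAA CTA GGA TTA CCT CAG ATG GTA GGC TAA CTT AGT ATG GAT TAG ACG TAT GAA GTC AAG CTA — ATG at 27, stop TAA at 36 → 12 nt; ATG at 45, stop TAG at 51 → 9 nt.
Frame -1: TTA GCT TGA CTT CAT ACG TCT AAT CCA TAC TAA GTT AGC CTA CCA TCT GAG GTA ATC CTA GTT ATA AGA CTT — no ATG→stop ORF.
Frame -2: TAG CTT GAC TTC ATA CGT CTA ATC CAT ACT AAG TTA GCC TAC CAT CTG AGG TAA TCC TAG TTA TAA GAC — no ATG→stop ORF.
Frame -3: AGC TTG ACT TCA TAC GTC TAA TCC ATA CTA AGT TAG CCT ACC ATC TGA GGT AAT CCT AGT TAT AAG ACT — no ATG→stop ORF.
Longest: frame +1, positions 58–72, 15 nt = 5 codons = 4 aa. → 15 nucleotides.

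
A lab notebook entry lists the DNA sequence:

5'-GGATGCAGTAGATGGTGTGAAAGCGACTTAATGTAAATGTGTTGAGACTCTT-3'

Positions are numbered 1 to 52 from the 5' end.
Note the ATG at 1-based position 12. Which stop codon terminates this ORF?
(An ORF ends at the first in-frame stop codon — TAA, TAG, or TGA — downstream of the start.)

Codons from position 12: ATG (12–14), GTG (15–17), TGA (18–20).
The first in-frame stop codon is TGA.

TGA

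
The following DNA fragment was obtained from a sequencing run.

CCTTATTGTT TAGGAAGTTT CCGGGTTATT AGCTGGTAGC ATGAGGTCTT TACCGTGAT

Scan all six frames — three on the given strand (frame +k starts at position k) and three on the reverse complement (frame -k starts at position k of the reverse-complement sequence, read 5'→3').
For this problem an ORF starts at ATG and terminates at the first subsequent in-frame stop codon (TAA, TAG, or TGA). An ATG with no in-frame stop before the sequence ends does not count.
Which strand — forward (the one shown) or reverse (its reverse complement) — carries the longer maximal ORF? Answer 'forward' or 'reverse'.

Reverse complement (5'→3'): ATCACGGTAAAGACCTCATGCTACCAGCTAATAACCCGGAAACTTCCTAAACAATAAGG
Frame +1: CCT TAT TGT TTA GGA AGT TTC CGG GTT ATT AGC TGG TAG CAT GAG GTC TTT ACC GTG — no ATG→stop ORF.
Frame +2: CTT ATT GTT TAG GAA GTT TCC GGG TTA TTA GCT GGT AGC ATG AGG TCT TTA CCG TGA — ATG at 41, stop TGA at 56 → 18 nt.
Frame +3: TTA TTG TTT AGG AAG TTT CCG GGT TAT TAG CTG GTA GCA TGA GGT CTT TAC CGT GAT — no ATG→stop ORF.
Frame -1: ATC ACG GTA AAG ACC TCA TGC TAC CAG CTA ATA ACC CGG AAA CTT CCT AAA CAA TAA — no ATG→stop ORF.
Frame -2: TCA CGG TAA AGA CCT CAT GCT ACC AGC TAA TAA CCC GGA AAC TTC CTA AAC AAT AAG — no ATG→stop ORF.
Frame -3: CAC GGT AAA GAC CTC ATG CTA CCA GCT AAT AAC CCG GAA ACT TCC TAA ACA ATA AGG — ATG at 18, stop TAA at 48 → 33 nt.
Forward-strand max 18 nt; reverse-strand max 33 nt. The reverse strand has the longer ORF.

reverse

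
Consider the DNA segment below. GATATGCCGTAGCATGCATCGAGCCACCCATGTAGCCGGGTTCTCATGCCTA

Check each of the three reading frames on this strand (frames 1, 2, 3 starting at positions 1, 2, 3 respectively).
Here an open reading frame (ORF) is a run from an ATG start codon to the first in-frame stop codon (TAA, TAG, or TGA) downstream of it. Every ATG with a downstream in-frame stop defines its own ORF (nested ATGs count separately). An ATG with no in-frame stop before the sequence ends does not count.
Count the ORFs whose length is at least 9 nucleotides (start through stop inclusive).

1

Frame 1: GAT ATG CCG TAG CAT GCA TCG AGC CAC CCA TGT AGC CGG GTT CTC ATG CCT — ATG at 4, stop TAG at 10 → 9 nt.
Frame 2: ATA TGC CGT AGC ATG CAT CGA GCC ACC CAT GTA GCC GGG TTC TCA TGC CTA — no ATG→stop ORF.
Frame 3: TAT GCC GTA GCA TGC ATC GAG CCA CCC ATG TAG CCG GGT TCT CAT GCC — ATG at 30, stop TAG at 33 → 6 nt.
ORFs ≥ 9 nucleotides: frame 1 4–12 (9 nucleotides). Count = 1.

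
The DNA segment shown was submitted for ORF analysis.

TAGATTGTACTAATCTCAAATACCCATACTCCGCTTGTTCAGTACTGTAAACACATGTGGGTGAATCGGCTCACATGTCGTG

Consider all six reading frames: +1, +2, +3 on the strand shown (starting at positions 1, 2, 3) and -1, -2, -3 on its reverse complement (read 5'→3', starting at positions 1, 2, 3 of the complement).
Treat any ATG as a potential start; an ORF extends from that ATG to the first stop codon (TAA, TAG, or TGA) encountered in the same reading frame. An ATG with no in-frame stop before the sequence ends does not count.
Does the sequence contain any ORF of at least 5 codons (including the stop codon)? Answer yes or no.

Reverse complement (5'→3'): CACGACATGTGAGCCGATTCACCCACATGTGTTTACAGTACTGAACAAGCGGAGTATGGGTATTTGAGATTAGTACAATCTA
Frame +1: TAG ATT GTA CTA ATC TCA AAT ACC CAT ACT CCG CTT GTT CAG TAC TGT AAA CAC ATG TGG GTG AAT CGG CTC ACA TGT CGT — no ATG→stop ORF.
Frame +2: AGA TTG TAC TAA TCT CAA ATA CCC ATA CTC CGC TTG TTC AGT ACT GTA AAC ACA TGT GGG TGA ATC GGC TCA CAT GTC GTG — no ATG→stop ORF.
Frame +3: GAT TGT ACT AAT CTC AAA TAC CCA TAC TCC GCT TGT TCA GTA CTG TAA ACA CAT GTG GGT GAA TCG GCT CAC ATG TCG — no ATG→stop ORF.
Frame -1: CAC GAC ATG TGA GCC GAT TCA CCC ACA TGT GTT TAC AGT ACT GAA CAA GCG GAG TAT GGG TAT TTG AGA TTA GTA CAA TCT — ATG at 7, stop TGA at 10 → 6 nt.
Frame -2: ACG ACA TGT GAG CCG ATT CAC CCA CAT GTG TTT ACA GTA CTG AAC AAG CGG AGT ATG GGT ATT TGA GAT TAG TAC AAT CTA — ATG at 56, stop TGA at 65 → 12 nt.
Frame -3: CGA CAT GTG AGC CGA TTC ACC CAC ATG TGT TTA CAG TAC TGA ACA AGC GGA GTA TGG GTA TTT GAG ATT AGT ACA ATC — ATG at 27, stop TGA at 42 → 18 nt.
Frame -3 has an ORF of 6 codons (positions 27–44) ≥ 5, so yes.

yes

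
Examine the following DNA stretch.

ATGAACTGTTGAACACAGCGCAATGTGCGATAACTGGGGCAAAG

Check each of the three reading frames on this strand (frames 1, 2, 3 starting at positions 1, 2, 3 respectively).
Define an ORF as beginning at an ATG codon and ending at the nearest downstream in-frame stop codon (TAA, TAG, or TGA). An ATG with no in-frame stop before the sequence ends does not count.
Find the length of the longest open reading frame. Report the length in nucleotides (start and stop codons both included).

Frame 1: ATG AAC TGT TGA ACA CAG CGC AAT GTG CGA TAA CTG GGG CAA — ATG at 1, stop TGA at 10 → 12 nt.
Frame 2: TGA ACT GTT GAA CAC AGC GCA ATG TGC GAT AAC TGG GGC AAA — no ATG→stop ORF.
Frame 3: GAA CTG TTG AAC ACA GCG CAA TGT GCG ATA ACT GGG GCA AAG — no ATG→stop ORF.
Longest: frame 1, positions 1–12, 12 nt = 4 codons = 3 aa. → 12 nucleotides.

12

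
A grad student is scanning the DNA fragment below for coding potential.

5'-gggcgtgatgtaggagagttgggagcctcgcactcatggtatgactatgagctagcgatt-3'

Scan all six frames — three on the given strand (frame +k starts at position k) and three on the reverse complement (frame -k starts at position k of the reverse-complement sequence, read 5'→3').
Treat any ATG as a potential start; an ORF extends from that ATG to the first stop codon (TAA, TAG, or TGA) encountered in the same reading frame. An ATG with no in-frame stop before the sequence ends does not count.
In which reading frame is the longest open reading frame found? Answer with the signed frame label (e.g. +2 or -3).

Reverse complement (5'→3'): AATCGCTAGCTCATAGTCATACCATGAGTGCGAGGCTCCCAACTCTCCTACATCACGCCC
Frame +1: GGG CGT GAT GTA GGA GAG TTG GGA GCC TCG CAC TCA TGG TAT GAC TAT GAG CTA GCG ATT — no ATG→stop ORF.
Frame +2: GGC GTG ATG TAG GAG AGT TGG GAG CCT CGC ACT CAT GGT ATG ACT ATG AGC TAG CGA — ATG at 8, stop TAG at 11 → 6 nt; ATG at 41, stop TAG at 53 → 15 nt; ATG at 47, stop TAG at 53 → 9 nt.
Frame +3: GCG TGA TGT AGG AGA GTT GGG AGC CTC GCA CTC ATG GTA TGA CTA TGA GCT AGC GAT — ATG at 36, stop TGA at 42 → 9 nt.
Frame -1: AAT CGC TAG CTC ATA GTC ATA CCA TGA GTG CGA GGC TCC CAA CTC TCC TAC ATC ACG CCC — no ATG→stop ORF.
Frame -2: ATC GCT AGC TCA TAG TCA TAC CAT GAG TGC GAG GCT CCC AAC TCT CCT ACA TCA CGC — no ATG→stop ORF.
Frame -3: TCG CTA GCT CAT AGT CAT ACC ATG AGT GCG AGG CTC CCA ACT CTC CTA CAT CAC GCC — no ATG→stop ORF.
Longest ORF is 15 nt in frame +2 (positions 41–55).

+2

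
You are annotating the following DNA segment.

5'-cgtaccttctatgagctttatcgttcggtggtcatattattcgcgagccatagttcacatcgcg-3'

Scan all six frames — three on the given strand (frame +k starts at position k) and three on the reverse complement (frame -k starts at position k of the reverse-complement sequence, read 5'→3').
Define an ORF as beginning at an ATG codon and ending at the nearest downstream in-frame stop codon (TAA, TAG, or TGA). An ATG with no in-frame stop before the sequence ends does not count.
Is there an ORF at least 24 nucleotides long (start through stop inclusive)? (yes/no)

no

Reverse complement (5'→3'): CGCGATGTGAACTATGGCTCGCGAATAATATGACCACCGAACGATAAAGCTCATAGAAGGTACG
Frame +1: CGT ACC TTC TAT GAG CTT TAT CGT TCG GTG GTC ATA TTA TTC GCG AGC CAT AGT TCA CAT CGC — no ATG→stop ORF.
Frame +2: GTA CCT TCT ATG AGC TTT ATC GTT CGG TGG TCA TAT TAT TCG CGA GCC ATA GTT CAC ATC GCG — no ATG→stop ORF.
Frame +3: TAC CTT CTA TGA GCT TTA TCG TTC GGT GGT CAT ATT ATT CGC GAG CCA TAG TTC ACA TCG — no ATG→stop ORF.
Frame -1: CGC GAT GTG AAC TAT GGC TCG CGA ATA ATA TGA CCA CCG AAC GAT AAA GCT CAT AGA AGG TAC — no ATG→stop ORF.
Frame -2: GCG ATG TGA ACT ATG GCT CGC GAA TAA TAT GAC CAC CGA ACG ATA AAG CTC ATA GAA GGT ACG — ATG at 5, stop TGA at 8 → 6 nt; ATG at 14, stop TAA at 26 → 15 nt.
Frame -3: CGA TGT GAA CTA TGG CTC GCG AAT AAT ATG ACC ACC GAA CGA TAA AGC TCA TAG AAG GTA — ATG at 30, stop TAA at 45 → 18 nt.
Largest ORF found is 18 nucleotides < 24, so no.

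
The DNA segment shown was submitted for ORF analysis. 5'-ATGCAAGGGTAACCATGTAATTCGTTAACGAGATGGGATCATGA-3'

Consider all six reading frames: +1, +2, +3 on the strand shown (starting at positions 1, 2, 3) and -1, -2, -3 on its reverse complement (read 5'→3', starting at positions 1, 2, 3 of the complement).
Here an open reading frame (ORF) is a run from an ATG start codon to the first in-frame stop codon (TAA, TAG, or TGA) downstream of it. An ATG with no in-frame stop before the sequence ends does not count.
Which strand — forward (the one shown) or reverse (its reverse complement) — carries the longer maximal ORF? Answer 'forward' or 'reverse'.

Reverse complement (5'→3'): TCATGATCCCATCTCGTTAACGAATTACATGGTTACCCTTGCAT
Frame +1: ATG CAA GGG TAA CCA TGT AAT TCG TTA ACG AGA TGG GAT CAT — ATG at 1, stop TAA at 10 → 12 nt.
Frame +2: TGC AAG GGT AAC CAT GTA ATT CGT TAA CGA GAT GGG ATC ATG — no ATG→stop ORF.
Frame +3: GCA AGG GTA ACC ATG TAA TTC GTT AAC GAG ATG GGA TCA TGA — ATG at 15, stop TAA at 18 → 6 nt; ATG at 33, stop TGA at 42 → 12 nt.
Frame -1: TCA TGA TCC CAT CTC GTT AAC GAA TTA CAT GGT TAC CCT TGC — no ATG→stop ORF.
Frame -2: CAT GAT CCC ATC TCG TTA ACG AAT TAC ATG GTT ACC CTT GCA — no ATG→stop ORF.
Frame -3: ATG ATC CCA TCT CGT TAA CGA ATT ACA TGG TTA CCC TTG CAT — ATG at 3, stop TAA at 18 → 18 nt.
Forward-strand max 12 nt; reverse-strand max 18 nt. The reverse strand has the longer ORF.

reverse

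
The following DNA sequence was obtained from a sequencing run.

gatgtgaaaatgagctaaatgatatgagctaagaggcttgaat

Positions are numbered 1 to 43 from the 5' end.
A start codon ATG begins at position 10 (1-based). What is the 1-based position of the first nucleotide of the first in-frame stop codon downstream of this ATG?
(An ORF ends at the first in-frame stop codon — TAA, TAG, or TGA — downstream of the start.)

Codons from position 10: ATG (10–12), AGC (13–15), TAA (16–18).
TAA is a stop codon; it begins at position 16.

16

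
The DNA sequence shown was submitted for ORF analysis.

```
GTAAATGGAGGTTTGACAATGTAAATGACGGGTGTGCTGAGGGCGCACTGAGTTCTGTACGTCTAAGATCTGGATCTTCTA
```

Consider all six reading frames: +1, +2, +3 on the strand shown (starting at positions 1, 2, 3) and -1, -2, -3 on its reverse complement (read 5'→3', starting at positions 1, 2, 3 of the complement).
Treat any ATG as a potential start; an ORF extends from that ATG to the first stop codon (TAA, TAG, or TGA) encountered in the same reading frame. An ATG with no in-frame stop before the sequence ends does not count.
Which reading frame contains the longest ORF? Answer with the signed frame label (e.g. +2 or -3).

+1

Reverse complement (5'→3'): TAGAAGATCCAGATCTTAGACGTACAGAACTCAGTGCGCCCTCAGCACACCCGTCATTTACATTGTCAAACCTCCATTTAC
Frame +1: GTA AAT GGA GGT TTG ACA ATG TAA ATG ACG GGT GTG CTG AGG GCG CAC TGA GTT CTG TAC GTC TAA GAT CTG GAT CTT CTA — ATG at 19, stop TAA at 22 → 6 nt; ATG at 25, stop TGA at 49 → 27 nt.
Frame +2: TAA ATG GAG GTT TGA CAA TGT AAA TGA CGG GTG TGC TGA GGG CGC ACT GAG TTC TGT ACG TCT AAG ATC TGG ATC TTC — ATG at 5, stop TGA at 14 → 12 nt.
Frame +3: AAA TGG AGG TTT GAC AAT GTA AAT GAC GGG TGT GCT GAG GGC GCA CTG AGT TCT GTA CGT CTA AGA TCT GGA TCT TCT — no ATG→stop ORF.
Frame -1: TAG AAG ATC CAG ATC TTA GAC GTA CAG AAC TCA GTG CGC CCT CAG CAC ACC CGT CAT TTA CAT TGT CAA ACC TCC ATT TAC — no ATG→stop ORF.
Frame -2: AGA AGA TCC AGA TCT TAG ACG TAC AGA ACT CAG TGC GCC CTC AGC ACA CCC GTC ATT TAC ATT GTC AAA CCT CCA TTT — no ATG→stop ORF.
Frame -3: GAA GAT CCA GAT CTT AGA CGT ACA GAA CTC AGT GCG CCC TCA GCA CAC CCG TCA TTT ACA TTG TCA AAC CTC CAT TTA — no ATG→stop ORF.
Longest ORF is 27 nt in frame +1 (positions 25–51).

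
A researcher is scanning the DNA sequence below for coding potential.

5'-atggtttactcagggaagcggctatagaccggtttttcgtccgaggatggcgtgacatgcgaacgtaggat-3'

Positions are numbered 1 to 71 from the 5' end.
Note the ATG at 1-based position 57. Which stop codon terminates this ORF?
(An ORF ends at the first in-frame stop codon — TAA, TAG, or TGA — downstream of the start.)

TAG

Codons from position 57: ATG (57–59), CGA (60–62), ACG (63–65), TAG (66–68).
The first in-frame stop codon is TAG.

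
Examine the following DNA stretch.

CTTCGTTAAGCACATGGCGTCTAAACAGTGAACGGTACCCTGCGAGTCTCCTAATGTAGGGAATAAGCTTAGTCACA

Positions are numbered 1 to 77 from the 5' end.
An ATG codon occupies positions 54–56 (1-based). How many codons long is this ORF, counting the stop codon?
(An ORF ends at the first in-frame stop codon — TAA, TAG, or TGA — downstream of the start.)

Codons from position 54: ATG (54–56), TAG (57–59).
TAG is the first in-frame stop; that's 2 codons including the stop.

2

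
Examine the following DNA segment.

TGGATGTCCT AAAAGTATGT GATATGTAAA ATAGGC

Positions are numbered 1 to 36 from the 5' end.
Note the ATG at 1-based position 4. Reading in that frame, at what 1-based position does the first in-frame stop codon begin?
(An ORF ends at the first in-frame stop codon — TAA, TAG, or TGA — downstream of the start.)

10

Codons from position 4: ATG (4–6), TCC (7–9), TAA (10–12).
TAA is a stop codon; it begins at position 10.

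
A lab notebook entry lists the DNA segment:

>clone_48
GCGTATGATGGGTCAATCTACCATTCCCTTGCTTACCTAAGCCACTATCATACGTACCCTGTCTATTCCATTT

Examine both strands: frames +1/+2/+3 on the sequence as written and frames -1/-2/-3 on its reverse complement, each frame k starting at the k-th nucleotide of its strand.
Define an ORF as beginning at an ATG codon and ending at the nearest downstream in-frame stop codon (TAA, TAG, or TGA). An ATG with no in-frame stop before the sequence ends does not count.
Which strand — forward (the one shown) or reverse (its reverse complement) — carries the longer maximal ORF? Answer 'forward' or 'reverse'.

forward

Reverse complement (5'→3'): AAATGGAATAGACAGGGTACGTATGATAGTGGCTTAGGTAAGCAAGGGAATGGTAGATTGACCCATCATACGC
Frame +1: GCG TAT GAT GGG TCA ATC TAC CAT TCC CTT GCT TAC CTA AGC CAC TAT CAT ACG TAC CCT GTC TAT TCC ATT — no ATG→stop ORF.
Frame +2: CGT ATG ATG GGT CAA TCT ACC ATT CCC TTG CTT ACC TAA GCC ACT ATC ATA CGT ACC CTG TCT ATT CCA TTT — ATG at 5, stop TAA at 38 → 36 nt; ATG at 8, stop TAA at 38 → 33 nt.
Frame +3: GTA TGA TGG GTC AAT CTA CCA TTC CCT TGC TTA CCT AAG CCA CTA TCA TAC GTA CCC TGT CTA TTC CAT — no ATG→stop ORF.
Frame -1: AAA TGG AAT AGA CAG GGT ACG TAT GAT AGT GGC TTA GGT AAG CAA GGG AAT GGT AGA TTG ACC CAT CAT ACG — no ATG→stop ORF.
Frame -2: AAT GGA ATA GAC AGG GTA CGT ATG ATA GTG GCT TAG GTA AGC AAG GGA ATG GTA GAT TGA CCC ATC ATA CGC — ATG at 23, stop TAG at 35 → 15 nt; ATG at 50, stop TGA at 59 → 12 nt.
Frame -3: ATG GAA TAG ACA GGG TAC GTA TGA TAG TGG CTT AGG TAA GCA AGG GAA TGG TAG ATT GAC CCA TCA TAC — ATG at 3, stop TAG at 9 → 9 nt.
Forward-strand max 36 nt; reverse-strand max 15 nt. The forward strand has the longer ORF.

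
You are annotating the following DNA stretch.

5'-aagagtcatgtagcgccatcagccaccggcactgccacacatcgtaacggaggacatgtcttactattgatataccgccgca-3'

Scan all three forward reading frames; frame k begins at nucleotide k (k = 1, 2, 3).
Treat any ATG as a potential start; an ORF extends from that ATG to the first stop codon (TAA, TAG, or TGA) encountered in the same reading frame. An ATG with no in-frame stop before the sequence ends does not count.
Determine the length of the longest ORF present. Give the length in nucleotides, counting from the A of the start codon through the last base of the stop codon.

Frame 1: AAG AGT CAT GTA GCG CCA TCA GCC ACC GGC ACT GCC ACA CAT CGT AAC GGA GGA CAT GTC TTA CTA TTG ATA TAC CGC CGC — no ATG→stop ORF.
Frame 2: AGA GTC ATG TAG CGC CAT CAG CCA CCG GCA CTG CCA CAC ATC GTA ACG GAG GAC ATG TCT TAC TAT TGA TAT ACC GCC GCA — ATG at 8, stop TAG at 11 → 6 nt; ATG at 56, stop TGA at 68 → 15 nt.
Frame 3: GAG TCA TGT AGC GCC ATC AGC CAC CGG CAC TGC CAC ACA TCG TAA CGG AGG ACA TGT CTT ACT ATT GAT ATA CCG CCG — no ATG→stop ORF.
Longest: frame 2, positions 56–70, 15 nt = 5 codons = 4 aa. → 15 nucleotides.

15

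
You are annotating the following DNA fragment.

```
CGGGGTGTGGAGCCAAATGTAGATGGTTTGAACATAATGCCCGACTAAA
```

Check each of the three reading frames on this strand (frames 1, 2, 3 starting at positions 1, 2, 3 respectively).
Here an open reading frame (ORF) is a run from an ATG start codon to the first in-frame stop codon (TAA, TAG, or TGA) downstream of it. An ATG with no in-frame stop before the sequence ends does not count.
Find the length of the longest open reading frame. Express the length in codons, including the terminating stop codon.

Frame 1: CGG GGT GTG GAG CCA AAT GTA GAT GGT TTG AAC ATA ATG CCC GAC TAA — ATG at 37, stop TAA at 46 → 12 nt.
Frame 2: GGG GTG TGG AGC CAA ATG TAG ATG GTT TGA ACA TAA TGC CCG ACT AAA — ATG at 17, stop TAG at 20 → 6 nt; ATG at 23, stop TGA at 29 → 9 nt.
Frame 3: GGG TGT GGA GCC AAA TGT AGA TGG TTT GAA CAT AAT GCC CGA CTA — no ATG→stop ORF.
Longest: frame 1, positions 37–48, 12 nt = 4 codons = 3 aa. → 4 codons.

4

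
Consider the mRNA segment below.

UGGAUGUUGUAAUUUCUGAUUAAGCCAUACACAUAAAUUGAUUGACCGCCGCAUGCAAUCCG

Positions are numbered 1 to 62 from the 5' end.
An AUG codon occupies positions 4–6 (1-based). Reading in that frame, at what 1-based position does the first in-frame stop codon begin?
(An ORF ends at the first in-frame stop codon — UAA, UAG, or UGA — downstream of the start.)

10

Codons from position 4: AUG (4–6), UUG (7–9), UAA (10–12).
UAA is a stop codon; it begins at position 10.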